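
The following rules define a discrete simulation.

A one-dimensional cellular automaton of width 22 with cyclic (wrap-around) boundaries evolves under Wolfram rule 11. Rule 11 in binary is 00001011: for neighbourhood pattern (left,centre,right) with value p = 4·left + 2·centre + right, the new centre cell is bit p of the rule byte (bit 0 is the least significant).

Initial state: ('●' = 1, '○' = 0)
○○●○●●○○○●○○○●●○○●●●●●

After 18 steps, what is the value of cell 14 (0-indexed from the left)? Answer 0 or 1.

1

step 0: ○○●○●●○○○●○○○●●○○●●●●●
step 1: ○●○○●○○●●○○●●●○○●●○○○○
step 2: ●○○●○○●●○○●●○○○●●○○●●●
step 3: ○○●○○●●○○●●○○●●●○○●●○○
step 4: ●●○○●●○○●●○○●●○○○●●○○●
step 5: ○○○●●○○●●○○●●○○●●●○○●●
step 6: ○●●●○○●●○○●●○○●●○○○●●○
step 7: ●●○○○●●○○●●○○●●○○●●●○○
step 8: ●○○●●●○○●●○○●●○○●●○○○●
step 9: ○○●●○○○●●○○●●○○●●○○●●●
step 10: ○●●○○●●●○○●●○○●●○○●●○○
step 11: ●●○○●●○○○●●○○●●○○●●○○●
step 12: ○○○●●○○●●●○○●●○○●●○○●●
step 13: ○●●●○○●●○○○●●○○●●○○●●○
step 14: ●●○○○●●○○●●●○○●●○○●●○○
step 15: ●○○●●●○○●●○○○●●○○●●○○●
step 16: ○○●●○○○●●○○●●●○○●●○○●●
step 17: ○●●○○●●●○○●●○○○●●○○●●○
step 18: ●●○○●●○○○●●○○●●●○○●●○○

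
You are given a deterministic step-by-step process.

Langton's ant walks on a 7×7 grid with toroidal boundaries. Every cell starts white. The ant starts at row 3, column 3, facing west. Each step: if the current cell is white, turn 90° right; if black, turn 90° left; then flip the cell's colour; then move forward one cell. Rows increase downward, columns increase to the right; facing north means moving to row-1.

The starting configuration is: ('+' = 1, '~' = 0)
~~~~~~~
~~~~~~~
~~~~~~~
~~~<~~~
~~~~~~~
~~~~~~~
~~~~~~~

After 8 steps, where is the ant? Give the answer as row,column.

[0] ~~~~~~~
~~~~~~~
~~~~~~~
~~~<~~~
~~~~~~~
~~~~~~~
~~~~~~~
[1] ~~~~~~~
~~~~~~~
~~~^~~~
~~~+~~~
~~~~~~~
~~~~~~~
~~~~~~~
[2] ~~~~~~~
~~~~~~~
~~~+>~~
~~~+~~~
~~~~~~~
~~~~~~~
~~~~~~~
[3] ~~~~~~~
~~~~~~~
~~~++~~
~~~+v~~
~~~~~~~
~~~~~~~
~~~~~~~
[4] ~~~~~~~
~~~~~~~
~~~++~~
~~~<+~~
~~~~~~~
~~~~~~~
~~~~~~~
[5] ~~~~~~~
~~~~~~~
~~~++~~
~~~~+~~
~~~v~~~
~~~~~~~
~~~~~~~
[6] ~~~~~~~
~~~~~~~
~~~++~~
~~~~+~~
~~<+~~~
~~~~~~~
~~~~~~~
[7] ~~~~~~~
~~~~~~~
~~~++~~
~~^~+~~
~~++~~~
~~~~~~~
~~~~~~~
[8] ~~~~~~~
~~~~~~~
~~~++~~
~~+>+~~
~~++~~~
~~~~~~~
~~~~~~~

3,3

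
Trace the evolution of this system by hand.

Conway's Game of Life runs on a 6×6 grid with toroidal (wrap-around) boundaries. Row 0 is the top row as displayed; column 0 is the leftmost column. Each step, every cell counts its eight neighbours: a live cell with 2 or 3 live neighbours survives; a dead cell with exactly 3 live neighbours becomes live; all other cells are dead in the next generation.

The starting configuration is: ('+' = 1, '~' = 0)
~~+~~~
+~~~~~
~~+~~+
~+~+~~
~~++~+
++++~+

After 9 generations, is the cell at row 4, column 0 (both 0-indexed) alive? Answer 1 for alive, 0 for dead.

[0] ~~+~~~
+~~~~~
~~+~~+
~+~+~~
~~++~+
++++~+
[1] ~~++~+
~+~~~~
+++~~~
++~+~~
~~~~~+
+~~~~+
[2] ~++~++
~~~+~~
~~~~~~
~~~~~+
~+~~++
+~~~~+
[3] ~+++++
~~+++~
~~~~~~
+~~~++
~~~~+~
~~++~~
[4] ~+~~~+
~+~~~+
~~~~~~
~~~~++
~~~~+~
~+~~~+
[5] ~++~++
~~~~~~
+~~~++
~~~~++
+~~~+~
~~~~++
[6] +~~+++
~+~+~~
+~~~+~
~~~+~~
+~~+~~
~+~~~~
[7] ++~+++
~+++~~
~~+++~
~~~+++
~~+~~~
~+++~~
[8] ~~~~~+
~~~~~~
~+~~~+
~~~~~+
~+~~~~
~~~~~+
[9] ~~~~~~
+~~~~~
+~~~~~
~~~~~~
+~~~~~
+~~~~~

1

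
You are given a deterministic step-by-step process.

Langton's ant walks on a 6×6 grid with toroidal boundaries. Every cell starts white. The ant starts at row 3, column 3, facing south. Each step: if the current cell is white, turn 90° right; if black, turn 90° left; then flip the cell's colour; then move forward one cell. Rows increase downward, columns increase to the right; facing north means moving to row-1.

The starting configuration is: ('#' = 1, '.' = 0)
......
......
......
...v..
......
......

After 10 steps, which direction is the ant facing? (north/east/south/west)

t=0: ......
......
......
...v..
......
......
t=1: ......
......
......
..<#..
......
......
t=2: ......
......
..^...
..##..
......
......
t=3: ......
......
..#>..
..##..
......
......
t=4: ......
......
..##..
..#v..
......
......
t=5: ......
......
..##..
..#.>.
......
......
t=6: ......
......
..##..
..#.#.
....v.
......
t=7: ......
......
..##..
..#.#.
...<#.
......
t=8: ......
......
..##..
..#^#.
...##.
......
t=9: ......
......
..##..
..##>.
...##.
......
t=10: ......
......
..##^.
..##..
...##.
......

north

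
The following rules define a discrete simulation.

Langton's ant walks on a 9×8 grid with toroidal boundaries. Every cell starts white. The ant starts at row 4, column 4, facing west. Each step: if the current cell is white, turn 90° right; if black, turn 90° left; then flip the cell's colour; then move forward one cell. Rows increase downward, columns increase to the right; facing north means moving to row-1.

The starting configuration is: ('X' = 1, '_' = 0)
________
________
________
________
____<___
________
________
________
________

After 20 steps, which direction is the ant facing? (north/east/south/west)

step 0: ________
________
________
________
____<___
________
________
________
________
step 1: ________
________
________
____^___
____X___
________
________
________
________
step 2: ________
________
________
____X>__
____X___
________
________
________
________
step 3: ________
________
________
____XX__
____Xv__
________
________
________
________
step 4: ________
________
________
____XX__
____<X__
________
________
________
________
step 5: ________
________
________
____XX__
_____X__
____v___
________
________
________
step 6: ________
________
________
____XX__
_____X__
___<X___
________
________
________
step 7: ________
________
________
____XX__
___^_X__
___XX___
________
________
________
step 8: ________
________
________
____XX__
___X>X__
___XX___
________
________
________
step 9: ________
________
________
____XX__
___XXX__
___Xv___
________
________
________
step 10: ________
________
________
____XX__
___XXX__
___X_>__
________
________
________
step 11: ________
________
________
____XX__
___XXX__
___X_X__
_____v__
________
________
step 12: ________
________
________
____XX__
___XXX__
___X_X__
____<X__
________
________
step 13: ________
________
________
____XX__
___XXX__
___X^X__
____XX__
________
________
step 14: ________
________
________
____XX__
___XXX__
___XX>__
____XX__
________
________
step 15: ________
________
________
____XX__
___XX^__
___XX___
____XX__
________
________
step 16: ________
________
________
____XX__
___X<___
___XX___
____XX__
________
________
step 17: ________
________
________
____XX__
___X____
___Xv___
____XX__
________
________
step 18: ________
________
________
____XX__
___X____
___X_>__
____XX__
________
________
step 19: ________
________
________
____XX__
___X____
___X_X__
____Xv__
________
________
step 20: ________
________
________
____XX__
___X____
___X_X__
____X_>_
________
________

east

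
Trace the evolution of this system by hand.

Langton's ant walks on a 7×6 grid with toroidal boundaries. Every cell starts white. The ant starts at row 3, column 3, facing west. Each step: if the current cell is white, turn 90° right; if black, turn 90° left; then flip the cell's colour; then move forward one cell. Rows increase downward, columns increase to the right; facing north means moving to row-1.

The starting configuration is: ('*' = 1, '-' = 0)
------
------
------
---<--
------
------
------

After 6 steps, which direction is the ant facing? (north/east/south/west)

t=0: ------
------
------
---<--
------
------
------
t=1: ------
------
---^--
---*--
------
------
------
t=2: ------
------
---*>-
---*--
------
------
------
t=3: ------
------
---**-
---*v-
------
------
------
t=4: ------
------
---**-
---<*-
------
------
------
t=5: ------
------
---**-
----*-
---v--
------
------
t=6: ------
------
---**-
----*-
--<*--
------
------

west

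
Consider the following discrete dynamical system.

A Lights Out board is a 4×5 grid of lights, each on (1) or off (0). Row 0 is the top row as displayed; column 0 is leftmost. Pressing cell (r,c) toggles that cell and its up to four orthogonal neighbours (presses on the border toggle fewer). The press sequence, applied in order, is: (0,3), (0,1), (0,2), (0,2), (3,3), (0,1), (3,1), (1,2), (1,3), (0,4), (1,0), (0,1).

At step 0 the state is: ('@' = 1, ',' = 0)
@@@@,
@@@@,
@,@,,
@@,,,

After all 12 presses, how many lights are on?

5

gen 0: @@@@,
@@@@,
@,@,,
@@,,,
gen 1: @@,,@
@@@,,
@,@,,
@@,,,
gen 2: ,,@,@
@,@,,
@,@,,
@@,,,
gen 3: ,@,@@
@,,,,
@,@,,
@@,,,
gen 4: ,,@,@
@,@,,
@,@,,
@@,,,
gen 5: ,,@,@
@,@,,
@,@@,
@@@@@
gen 6: @@,,@
@@@,,
@,@@,
@@@@@
gen 7: @@,,@
@@@,,
@@@@,
,,,@@
gen 8: @@@,@
@,,@,
@@,@,
,,,@@
gen 9: @@@@@
@,@,@
@@,,,
,,,@@
gen 10: @@@,,
@,@,,
@@,,,
,,,@@
gen 11: ,@@,,
,@@,,
,@,,,
,,,@@
gen 12: @,,,,
,,@,,
,@,,,
,,,@@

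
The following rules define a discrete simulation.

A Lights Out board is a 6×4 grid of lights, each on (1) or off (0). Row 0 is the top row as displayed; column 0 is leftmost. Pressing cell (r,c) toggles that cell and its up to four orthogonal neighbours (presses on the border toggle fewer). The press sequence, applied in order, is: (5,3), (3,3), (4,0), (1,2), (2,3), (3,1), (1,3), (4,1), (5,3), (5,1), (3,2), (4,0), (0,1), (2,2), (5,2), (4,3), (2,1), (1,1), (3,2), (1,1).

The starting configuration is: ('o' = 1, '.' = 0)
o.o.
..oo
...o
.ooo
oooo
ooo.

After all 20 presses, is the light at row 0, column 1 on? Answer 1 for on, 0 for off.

gen 0: o.o.
..oo
...o
.ooo
oooo
ooo.
gen 1: o.o.
..oo
...o
.ooo
ooo.
oo.o
gen 2: o.o.
..oo
....
.o..
oooo
oo.o
gen 3: o.o.
..oo
....
oo..
..oo
.o.o
gen 4: o...
.o..
..o.
oo..
..oo
.o.o
gen 5: o...
.o.o
...o
oo.o
..oo
.o.o
gen 6: o...
.o.o
.o.o
..oo
.ooo
.o.o
gen 7: o..o
.oo.
.o..
..oo
.ooo
.o.o
gen 8: o..o
.oo.
.o..
.ooo
o..o
...o
gen 9: o..o
.oo.
.o..
.ooo
o...
..o.
gen 10: o..o
.oo.
.o..
.ooo
oo..
oo..
gen 11: o..o
.oo.
.oo.
....
ooo.
oo..
gen 12: o..o
.oo.
.oo.
o...
..o.
.o..
gen 13: .ooo
..o.
.oo.
o...
..o.
.o..
gen 14: .ooo
....
...o
o.o.
..o.
.o..
gen 15: .ooo
....
...o
o.o.
....
..oo
gen 16: .ooo
....
...o
o.oo
..oo
..o.
gen 17: .ooo
.o..
oooo
oooo
..oo
..o.
gen 18: ..oo
o.o.
o.oo
oooo
..oo
..o.
gen 19: ..oo
o.o.
o..o
o...
...o
..o.
gen 20: .ooo
.o..
oo.o
o...
...o
..o.

1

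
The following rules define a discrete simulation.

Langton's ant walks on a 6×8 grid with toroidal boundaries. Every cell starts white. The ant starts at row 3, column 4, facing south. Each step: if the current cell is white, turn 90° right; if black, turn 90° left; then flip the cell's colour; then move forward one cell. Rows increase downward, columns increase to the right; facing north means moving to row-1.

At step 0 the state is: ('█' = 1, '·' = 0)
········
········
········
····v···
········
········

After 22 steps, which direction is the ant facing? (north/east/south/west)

south

0) ········
········
········
····v···
········
········
1) ········
········
········
···<█···
········
········
2) ········
········
···^····
···██···
········
········
3) ········
········
···█>···
···██···
········
········
4) ········
········
···██···
···█v···
········
········
5) ········
········
···██···
···█·>··
········
········
6) ········
········
···██···
···█·█··
·····v··
········
7) ········
········
···██···
···█·█··
····<█··
········
8) ········
········
···██···
···█^█··
····██··
········
9) ········
········
···██···
···██>··
····██··
········
10) ········
········
···██^··
···██···
····██··
········
11) ········
········
···███>·
···██···
····██··
········
12) ········
········
···████·
···██·v·
····██··
········
13) ········
········
···████·
···██<█·
····██··
········
14) ········
········
···██^█·
···████·
····██··
········
15) ········
········
···█<·█·
···████·
····██··
········
16) ········
········
···█··█·
···█v██·
····██··
········
17) ········
········
···█··█·
···█·>█·
····██··
········
18) ········
········
···█·^█·
···█··█·
····██··
········
19) ········
········
···█·█>·
···█··█·
····██··
········
20) ········
······^·
···█·█··
···█··█·
····██··
········
21) ········
······█>
···█·█··
···█··█·
····██··
········
22) ········
······██
···█·█·v
···█··█·
····██··
········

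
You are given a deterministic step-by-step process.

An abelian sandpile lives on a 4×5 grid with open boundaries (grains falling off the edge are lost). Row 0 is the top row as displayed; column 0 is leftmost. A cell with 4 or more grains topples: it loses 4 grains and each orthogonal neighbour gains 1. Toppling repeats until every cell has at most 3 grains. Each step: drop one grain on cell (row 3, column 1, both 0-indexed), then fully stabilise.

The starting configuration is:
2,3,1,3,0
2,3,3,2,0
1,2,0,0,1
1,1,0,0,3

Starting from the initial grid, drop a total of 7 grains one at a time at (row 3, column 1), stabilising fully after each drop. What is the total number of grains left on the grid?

32

step 0: 2,3,1,3,0
2,3,3,2,0
1,2,0,0,1
1,1,0,0,3
step 1: 2,3,1,3,0
2,3,3,2,0
1,2,0,0,1
1,2,0,0,3
step 2: 2,3,1,3,0
2,3,3,2,0
1,2,0,0,1
1,3,0,0,3
step 3: 2,3,1,3,0
2,3,3,2,0
1,3,0,0,1
2,0,1,0,3
step 4: 2,3,1,3,0
2,3,3,2,0
1,3,0,0,1
2,1,1,0,3
step 5: 2,3,1,3,0
2,3,3,2,0
1,3,0,0,1
2,2,1,0,3
step 6: 2,3,1,3,0
2,3,3,2,0
1,3,0,0,1
2,3,1,0,3
step 7: 3,0,3,3,0
3,2,0,3,0
2,1,2,0,1
3,1,2,0,3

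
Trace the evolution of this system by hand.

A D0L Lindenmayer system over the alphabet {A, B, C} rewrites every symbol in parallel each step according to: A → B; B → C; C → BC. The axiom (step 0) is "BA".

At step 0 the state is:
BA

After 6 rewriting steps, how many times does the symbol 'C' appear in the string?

k=0  BA
k=1  CB
k=2  BCC
k=3  CBCBC
k=4  BCCBCCBC
k=5  CBCBCCBCBCCBC
k=6  BCCBCCBCBCCBCCBCBCCBC

13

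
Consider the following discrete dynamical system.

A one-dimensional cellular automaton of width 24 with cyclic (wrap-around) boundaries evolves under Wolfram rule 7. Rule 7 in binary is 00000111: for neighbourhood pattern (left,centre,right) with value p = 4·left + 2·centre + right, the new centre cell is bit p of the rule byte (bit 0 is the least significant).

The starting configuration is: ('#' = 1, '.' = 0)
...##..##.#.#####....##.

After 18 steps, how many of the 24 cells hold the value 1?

16

step 0: ...##..##.#.#####....##.
step 1: ###...#...#.......###...
step 2: ....###.###.######....##
step 3: .###...............###..
step 4: #....##############....#
step 5: ..###...............###.
step 6: ##....##############....
step 7: ...###...............###
step 8: .##....##############...
step 9: #...###...............##
step 10: ..##....##############..
step 11: ##...###...............#
step 12: ...##....##############.
step 13: ###...###...............
step 14: ....##....##############
step 15: .###...###..............
step 16: #....##....#############
step 17: ..###...###.............
step 18: ##....##....############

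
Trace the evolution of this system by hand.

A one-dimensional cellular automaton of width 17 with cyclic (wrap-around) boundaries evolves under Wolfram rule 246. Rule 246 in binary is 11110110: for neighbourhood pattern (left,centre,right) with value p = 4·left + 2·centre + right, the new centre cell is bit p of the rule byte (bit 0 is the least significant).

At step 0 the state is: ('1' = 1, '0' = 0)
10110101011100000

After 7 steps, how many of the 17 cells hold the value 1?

14

gen 0: 10110101011100000
gen 1: 11011111101110001
gen 2: 11101111110111010
gen 3: 01110111111011111
gen 4: 10111011111101111
gen 5: 11011101111110111
gen 6: 11101110111111011
gen 7: 11110111011111101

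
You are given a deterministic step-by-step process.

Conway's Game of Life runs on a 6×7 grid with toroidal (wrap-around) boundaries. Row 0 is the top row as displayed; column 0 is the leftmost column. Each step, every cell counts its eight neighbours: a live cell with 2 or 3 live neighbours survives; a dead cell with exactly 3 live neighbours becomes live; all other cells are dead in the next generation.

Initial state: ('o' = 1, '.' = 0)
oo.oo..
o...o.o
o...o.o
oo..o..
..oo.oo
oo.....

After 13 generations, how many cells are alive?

k=0  oo.oo..
o...o.o
o...o.o
oo..o..
..oo.oo
oo.....
k=1  ..oooo.
....o..
...oo..
.oo.o..
..ooooo
.....o.
k=2  ...o.o.
..o....
..o.oo.
.o.....
.oo...o
.......
k=3  .......
..o..o.
.ooo...
oo.o.o.
ooo....
..o....
k=4  .......
.ooo...
o..o..o
...oo.o
o..o..o
..o....
k=5  .o.o...
oooo...
oo...oo
..ooo..
o.ooooo
.......
k=6  oo.o...
...oo..
.....oo
.......
.oo..oo
oo...oo
k=7  .o.o.o.
o.ooooo
....oo.
o......
.oo..o.
....oo.
k=8  oo.....
ooo....
oo.....
.o..ooo
.o..ooo
.o.o.oo
k=9  .......
..o...o
.....o.
.oo.o..
.o.o...
.o.....
k=10  .......
.......
.ooo.o.
.oooo..
oo.o...
..o....
k=11  .......
..o....
.o.....
.......
o...o..
.oo....
k=12  .oo....
.......
.......
.......
.o.....
.o.....
k=13  .oo....
.......
.......
.......
.......
oo.....

4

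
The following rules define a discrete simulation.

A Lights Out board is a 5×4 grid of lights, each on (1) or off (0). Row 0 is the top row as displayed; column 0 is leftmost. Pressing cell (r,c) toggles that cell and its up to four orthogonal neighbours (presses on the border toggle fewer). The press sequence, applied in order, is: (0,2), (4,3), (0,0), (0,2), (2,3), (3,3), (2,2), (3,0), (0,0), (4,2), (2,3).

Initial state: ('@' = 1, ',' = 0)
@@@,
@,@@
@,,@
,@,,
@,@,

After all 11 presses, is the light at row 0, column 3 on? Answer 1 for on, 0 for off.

gen 0: @@@,
@,@@
@,,@
,@,,
@,@,
gen 1: @,,@
@,,@
@,,@
,@,,
@,@,
gen 2: @,,@
@,,@
@,,@
,@,@
@,,@
gen 3: ,@,@
,,,@
@,,@
,@,@
@,,@
gen 4: ,,@,
,,@@
@,,@
,@,@
@,,@
gen 5: ,,@,
,,@,
@,@,
,@,,
@,,@
gen 6: ,,@,
,,@,
@,@@
,@@@
@,,,
gen 7: ,,@,
,,,,
@@,,
,@,@
@,,,
gen 8: ,,@,
,,,,
,@,,
@,,@
,,,,
gen 9: @@@,
@,,,
,@,,
@,,@
,,,,
gen 10: @@@,
@,,,
,@,,
@,@@
,@@@
gen 11: @@@,
@,,@
,@@@
@,@,
,@@@

0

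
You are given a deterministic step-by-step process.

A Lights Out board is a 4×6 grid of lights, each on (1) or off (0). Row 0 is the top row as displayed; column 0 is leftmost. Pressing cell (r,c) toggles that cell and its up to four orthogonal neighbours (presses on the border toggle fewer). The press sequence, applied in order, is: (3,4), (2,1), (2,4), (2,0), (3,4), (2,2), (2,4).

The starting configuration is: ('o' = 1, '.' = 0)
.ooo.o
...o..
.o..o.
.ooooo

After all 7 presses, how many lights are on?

14

[0] .ooo.o
...o..
.o..o.
.ooooo
[1] .ooo.o
...o..
.o....
.oo...
[2] .ooo.o
.o.o..
o.o...
..o...
[3] .ooo.o
.o.oo.
o.oooo
..o.o.
[4] .ooo.o
oo.oo.
.ooooo
o.o.o.
[5] .ooo.o
oo.oo.
.ooo.o
o.oo.o
[6] .ooo.o
ooooo.
.....o
o..o.o
[7] .ooo.o
oooo..
...oo.
o..ooo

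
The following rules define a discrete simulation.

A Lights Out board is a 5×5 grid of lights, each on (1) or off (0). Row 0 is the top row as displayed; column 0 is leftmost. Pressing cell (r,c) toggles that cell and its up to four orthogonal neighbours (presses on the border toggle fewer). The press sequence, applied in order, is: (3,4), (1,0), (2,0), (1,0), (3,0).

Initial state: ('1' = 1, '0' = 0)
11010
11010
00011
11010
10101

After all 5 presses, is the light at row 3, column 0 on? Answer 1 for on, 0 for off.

1

0) 11010
11010
00011
11010
10101
1) 11010
11010
00010
11001
10100
2) 01010
00010
10010
11001
10100
3) 01010
10010
01010
01001
10100
4) 11010
01010
11010
01001
10100
5) 11010
01010
01010
10001
00100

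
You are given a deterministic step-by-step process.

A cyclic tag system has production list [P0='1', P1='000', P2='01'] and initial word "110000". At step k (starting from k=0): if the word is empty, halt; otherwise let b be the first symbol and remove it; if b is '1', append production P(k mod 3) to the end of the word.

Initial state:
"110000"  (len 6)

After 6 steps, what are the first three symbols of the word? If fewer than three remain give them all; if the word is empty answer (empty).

k=0  "110000"  (len 6)
k=1  "100001"  (len 6)
k=2  "00001000"  (len 8)
k=3  "0001000"  (len 7)
k=4  "001000"  (len 6)
k=5  "01000"  (len 5)
k=6  "1000"  (len 4)

100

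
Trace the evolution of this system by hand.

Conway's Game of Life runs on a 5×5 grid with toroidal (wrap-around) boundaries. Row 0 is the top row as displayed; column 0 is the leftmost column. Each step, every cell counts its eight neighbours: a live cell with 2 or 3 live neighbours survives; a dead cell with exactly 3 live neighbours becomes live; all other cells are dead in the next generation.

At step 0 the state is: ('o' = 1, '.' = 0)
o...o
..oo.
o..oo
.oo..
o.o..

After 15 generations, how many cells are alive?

14

0) o...o
..oo.
o..oo
.oo..
o.o..
1) o.o.o
.oo..
o...o
..o..
o.ooo
2) .....
..o..
o.oo.
..o..
o.o..
3) .o...
.ooo.
..oo.
..o.o
.o...
4) oo...
.o.o.
....o
.oo..
ooo..
5) ....o
.oo.o
oo.o.
..oo.
.....
6) o..o.
.oo.o
o....
.oooo
...o.
7) oo.o.
.oooo
.....
ooooo
oo...
8) ...o.
.o.oo
.....
..ooo
.....
9) ..ooo
..ooo
o....
...o.
..o.o
10) oo...
ooo..
..o..
...oo
..o.o
11) ...oo
o.o..
o.o.o
..o.o
.oo.o
12) ....o
o.o..
o.o.o
..o.o
.oo.o
13) ..o.o
o....
o.o.o
..o.o
.oo.o
14) ..o.o
o....
o...o
..o.o
.oo.o
15) ..o.o
oo.o.
oo.oo
..o.o
.oo.o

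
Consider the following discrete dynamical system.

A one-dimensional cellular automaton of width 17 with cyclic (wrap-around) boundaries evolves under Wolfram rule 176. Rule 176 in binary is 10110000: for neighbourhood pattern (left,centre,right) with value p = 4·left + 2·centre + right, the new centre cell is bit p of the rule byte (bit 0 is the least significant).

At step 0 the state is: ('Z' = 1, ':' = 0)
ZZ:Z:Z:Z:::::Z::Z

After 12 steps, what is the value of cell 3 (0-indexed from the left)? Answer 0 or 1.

gen 0: ZZ:Z:Z:Z:::::Z::Z
gen 1: Z:Z:Z:Z:Z:::::Z::
gen 2: :Z:Z:Z:Z:Z:::::Z:
gen 3: ::Z:Z:Z:Z:Z:::::Z
gen 4: Z::Z:Z:Z:Z:Z:::::
gen 5: :Z::Z:Z:Z:Z:Z::::
gen 6: ::Z::Z:Z:Z:Z:Z:::
gen 7: :::Z::Z:Z:Z:Z:Z::
gen 8: ::::Z::Z:Z:Z:Z:Z:
gen 9: :::::Z::Z:Z:Z:Z:Z
gen 10: Z:::::Z::Z:Z:Z:Z:
gen 11: :Z:::::Z::Z:Z:Z:Z
gen 12: Z:Z:::::Z::Z:Z:Z:

0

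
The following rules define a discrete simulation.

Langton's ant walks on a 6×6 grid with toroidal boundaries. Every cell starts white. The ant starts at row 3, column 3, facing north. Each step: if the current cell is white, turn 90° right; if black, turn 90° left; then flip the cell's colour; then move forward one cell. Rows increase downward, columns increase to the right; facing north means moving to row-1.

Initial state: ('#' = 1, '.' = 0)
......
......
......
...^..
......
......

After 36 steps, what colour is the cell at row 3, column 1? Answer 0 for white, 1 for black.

1

0) ......
......
......
...^..
......
......
1) ......
......
......
...#>.
......
......
2) ......
......
......
...##.
....v.
......
3) ......
......
......
...##.
...<#.
......
4) ......
......
......
...^#.
...##.
......
5) ......
......
......
..<.#.
...##.
......
6) ......
......
..^...
..#.#.
...##.
......
7) ......
......
..#>..
..#.#.
...##.
......
8) ......
......
..##..
..#v#.
...##.
......
9) ......
......
..##..
..<##.
...##.
......
10) ......
......
..##..
...##.
..v##.
......
11) ......
......
..##..
...##.
.<###.
......
12) ......
......
..##..
.^.##.
.####.
......
13) ......
......
..##..
.#>##.
.####.
......
14) ......
......
..##..
.####.
.#v##.
......
15) ......
......
..##..
.####.
.#.>#.
......
16) ......
......
..##..
.##^#.
.#..#.
......
17) ......
......
..##..
.#<.#.
.#..#.
......
18) ......
......
..##..
.#..#.
.#v.#.
......
19) ......
......
..##..
.#..#.
.<#.#.
......
20) ......
......
..##..
.#..#.
..#.#.
.v....
21) ......
......
..##..
.#..#.
..#.#.
<#....
22) ......
......
..##..
.#..#.
^.#.#.
##....
23) ......
......
..##..
.#..#.
#>#.#.
##....
24) ......
......
..##..
.#..#.
###.#.
#v....
25) ......
......
..##..
.#..#.
###.#.
#.>...
26) ..v...
......
..##..
.#..#.
###.#.
#.#...
27) .<#...
......
..##..
.#..#.
###.#.
#.#...
28) .##...
......
..##..
.#..#.
###.#.
#^#...
29) .##...
......
..##..
.#..#.
###.#.
##>...
30) .##...
......
..##..
.#..#.
##^.#.
##....
31) .##...
......
..##..
.#..#.
#<..#.
##....
32) .##...
......
..##..
.#..#.
#...#.
#v....
33) .##...
......
..##..
.#..#.
#...#.
#.>...
34) .#v...
......
..##..
.#..#.
#...#.
#.#...
35) .#.>..
......
..##..
.#..#.
#...#.
#.#...
36) .#.#..
...v..
..##..
.#..#.
#...#.
#.#...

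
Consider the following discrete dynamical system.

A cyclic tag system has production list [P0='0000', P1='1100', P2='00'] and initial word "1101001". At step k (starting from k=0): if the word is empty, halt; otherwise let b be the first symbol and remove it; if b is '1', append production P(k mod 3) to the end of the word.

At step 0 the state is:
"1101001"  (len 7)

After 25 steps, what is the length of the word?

4

0) "1101001"  (len 7)
1) "1010010000"  (len 10)
2) "0100100001100"  (len 13)
3) "100100001100"  (len 12)
4) "001000011000000"  (len 15)
5) "01000011000000"  (len 14)
6) "1000011000000"  (len 13)
7) "0000110000000000"  (len 16)
8) "000110000000000"  (len 15)
9) "00110000000000"  (len 14)
10) "0110000000000"  (len 13)
11) "110000000000"  (len 12)
12) "1000000000000"  (len 13)
13) "0000000000000000"  (len 16)
14) "000000000000000"  (len 15)
15) "00000000000000"  (len 14)
16) "0000000000000"  (len 13)
17) "000000000000"  (len 12)
18) "00000000000"  (len 11)
19) "0000000000"  (len 10)
20) "000000000"  (len 9)
21) "00000000"  (len 8)
22) "0000000"  (len 7)
23) "000000"  (len 6)
24) "00000"  (len 5)
25) "0000"  (len 4)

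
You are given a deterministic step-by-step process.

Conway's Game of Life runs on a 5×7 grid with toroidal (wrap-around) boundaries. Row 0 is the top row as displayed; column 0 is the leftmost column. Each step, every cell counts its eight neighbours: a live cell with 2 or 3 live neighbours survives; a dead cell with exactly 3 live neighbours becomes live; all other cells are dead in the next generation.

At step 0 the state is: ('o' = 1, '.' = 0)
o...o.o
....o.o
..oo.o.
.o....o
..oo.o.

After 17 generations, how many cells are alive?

[0] o...o.o
....o.o
..oo.o.
.o....o
..oo.o.
[1] o...o.o
o...o.o
o.ooooo
.o...oo
.ooooo.
[2] ..o....
.......
..oo...
.......
.ooo...
[3] .ooo...
..oo...
.......
.o.....
.ooo...
[4] ....o..
.o.o...
..o....
.o.....
o..o...
[5] ..ooo..
..oo...
.oo....
.oo....
.......
[6] ..o.o..
....o..
.......
.oo....
.o.....
[7] ...o...
...o...
.......
.oo....
.o.o...
[8] ...oo..
.......
..o....
.oo....
.o.o...
[9] ..ooo..
...o...
.oo....
.o.o...
.o.oo..
[10] .......
.o..o..
.o.o...
oo.oo..
.o.....
[11] .......
..o....
.o.o...
oo.oo..
ooo....
[12] ..o....
..o....
oo.oo..
...oo..
o.oo...
[13] ..o....
..o....
.o..o..
o......
.oo.o..
[14] ..o....
.ooo...
.o.....
o.oo...
.ooo...
[15] .......
.o.o...
o......
o..o...
.......
[16] .......
.......
ooo....
.......
.......
[17] .......
.o.....
.o.....
.o.....
.......

3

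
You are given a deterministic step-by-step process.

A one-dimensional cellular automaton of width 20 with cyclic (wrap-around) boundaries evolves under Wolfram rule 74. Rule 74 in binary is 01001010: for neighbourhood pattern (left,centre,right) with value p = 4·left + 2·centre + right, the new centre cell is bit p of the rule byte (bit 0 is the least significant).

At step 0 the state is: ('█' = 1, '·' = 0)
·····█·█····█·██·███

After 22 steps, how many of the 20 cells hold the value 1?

gen 0: ·····█·█····█·██·███
gen 1: ····█······█··██·█·█
gen 2: ···█······█··███····
gen 3: ··█······█··██·█····
gen 4: ·█······█··███······
gen 5: █······█··██·█······
gen 6: ······█··███·······█
gen 7: ·····█··██·█······█·
gen 8: ····█··███·······█··
gen 9: ···█··██·█······█···
gen 10: ··█··███·······█····
gen 11: ·█··██·█······█·····
gen 12: █··███·······█······
gen 13: ··██·█······█······█
gen 14: ·███·······█······█·
gen 15: ██·█······█······█··
gen 16: ██·······█······█··█
gen 17: ·█······█······█··██
gen 18: ·······█······█··███
gen 19: ······█······█··██·█
gen 20: ·····█······█··███··
gen 21: ····█······█··██·█··
gen 22: ···█······█··███····

5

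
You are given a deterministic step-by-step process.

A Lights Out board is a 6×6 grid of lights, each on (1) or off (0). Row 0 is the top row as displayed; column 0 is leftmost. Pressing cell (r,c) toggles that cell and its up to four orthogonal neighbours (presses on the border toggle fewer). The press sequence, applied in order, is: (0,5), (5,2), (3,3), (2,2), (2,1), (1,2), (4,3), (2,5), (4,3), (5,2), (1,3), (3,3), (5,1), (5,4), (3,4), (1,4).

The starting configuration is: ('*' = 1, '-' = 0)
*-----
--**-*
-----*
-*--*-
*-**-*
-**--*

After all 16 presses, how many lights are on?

17

t=0: *-----
--**-*
-----*
-*--*-
*-**-*
-**--*
t=1: *---**
--**--
-----*
-*--*-
*-**-*
-**--*
t=2: *---**
--**--
-----*
-*--*-
*--*-*
---*-*
t=3: *---**
--**--
---*-*
-***--
*----*
---*-*
t=4: *---**
---*--
-**--*
-*-*--
*----*
---*-*
t=5: *---**
-*-*--
*----*
---*--
*----*
---*-*
t=6: *-*-**
--*---
*-*--*
---*--
*----*
---*-*
t=7: *-*-**
--*---
*-*--*
------
*-****
-----*
t=8: *-*-**
--*--*
*-*-*-
-----*
*-****
-----*
t=9: *-*-**
--*--*
*-*-*-
---*-*
*----*
---*-*
t=10: *-*-**
--*--*
*-*-*-
---*-*
*-*--*
-**--*
t=11: *-****
---***
*-***-
---*-*
*-*--*
-**--*
t=12: *-****
---***
*-*-*-
--*-**
*-**-*
-**--*
t=13: *-****
---***
*-*-*-
--*-**
****-*
*----*
t=14: *-****
---***
*-*-*-
--*-**
******
*--**-
t=15: *-****
---***
*-*---
--**--
****-*
*--**-
t=16: *-**-*
------
*-*-*-
--**--
****-*
*--**-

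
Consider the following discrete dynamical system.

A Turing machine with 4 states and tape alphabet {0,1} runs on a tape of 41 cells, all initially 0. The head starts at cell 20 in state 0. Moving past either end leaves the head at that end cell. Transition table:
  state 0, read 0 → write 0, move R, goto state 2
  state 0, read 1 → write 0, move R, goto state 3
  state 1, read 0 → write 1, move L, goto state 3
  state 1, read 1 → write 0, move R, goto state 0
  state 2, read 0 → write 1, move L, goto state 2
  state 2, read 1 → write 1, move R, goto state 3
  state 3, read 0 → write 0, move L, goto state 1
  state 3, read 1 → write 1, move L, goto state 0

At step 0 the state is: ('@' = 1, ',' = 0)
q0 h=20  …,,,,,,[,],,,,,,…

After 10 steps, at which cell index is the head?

t=0: q0 h=20  …,,,,,,[,],,,,,,…
t=1: q2 h=21  …,,,,,,[,],,,,,,…
t=2: q2 h=20  …,,,,,,[,]@,,,,,…
t=3: q2 h=19  …,,,,,,[,]@@,,,,…
t=4: q2 h=18  …,,,,,,[,]@@@,,,…
t=5: q2 h=17  …,,,,,,[,]@@@@,,…
t=6: q2 h=16  …,,,,,,[,]@@@@@,…
t=7: q2 h=15  …,,,,,,[,]@@@@@@…
t=8: q2 h=14  …,,,,,,[,]@@@@@@…
t=9: q2 h=13  …,,,,,,[,]@@@@@@…
t=10: q2 h=12  …,,,,,,[,]@@@@@@…

12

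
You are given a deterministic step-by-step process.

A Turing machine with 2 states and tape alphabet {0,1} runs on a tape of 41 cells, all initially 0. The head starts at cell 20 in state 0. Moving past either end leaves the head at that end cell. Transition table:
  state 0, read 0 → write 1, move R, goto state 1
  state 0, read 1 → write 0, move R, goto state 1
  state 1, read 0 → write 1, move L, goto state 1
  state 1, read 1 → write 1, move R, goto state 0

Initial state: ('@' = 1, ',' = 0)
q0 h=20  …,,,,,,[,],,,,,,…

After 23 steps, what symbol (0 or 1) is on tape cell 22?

t=0: q0 h=20  …,,,,,,[,],,,,,,…
t=1: q1 h=21  …,,,,,@[,],,,,,,…
t=2: q1 h=20  …,,,,,,[@]@,,,,,…
t=3: q0 h=21  …,,,,,@[@],,,,,,…
t=4: q1 h=22  …,,,,@,[,],,,,,,…
t=5: q1 h=21  …,,,,,@[,]@,,,,,…
t=6: q1 h=20  …,,,,,,[@]@@,,,,…
t=7: q0 h=21  …,,,,,@[@]@,,,,,…
t=8: q1 h=22  …,,,,@,[@],,,,,,…
t=9: q0 h=23  …,,,@,@[,],,,,,,…
t=10: q1 h=24  …,,@,@@[,],,,,,,…
t=11: q1 h=23  …,,,@,@[@]@,,,,,…
t=12: q0 h=24  …,,@,@@[@],,,,,,…
t=13: q1 h=25  …,@,@@,[,],,,,,,…
t=14: q1 h=24  …,,@,@@[,]@,,,,,…
t=15: q1 h=23  …,,,@,@[@]@@,,,,…
t=16: q0 h=24  …,,@,@@[@]@,,,,,…
t=17: q1 h=25  …,@,@@,[@],,,,,,…
t=18: q0 h=26  …@,@@,@[,],,,,,,…
t=19: q1 h=27  …,@@,@@[,],,,,,,…
t=20: q1 h=26  …@,@@,@[@]@,,,,,…
t=21: q0 h=27  …,@@,@@[@],,,,,,…
t=22: q1 h=28  …@@,@@,[,],,,,,,…
t=23: q1 h=27  …,@@,@@[,]@,,,,,…

1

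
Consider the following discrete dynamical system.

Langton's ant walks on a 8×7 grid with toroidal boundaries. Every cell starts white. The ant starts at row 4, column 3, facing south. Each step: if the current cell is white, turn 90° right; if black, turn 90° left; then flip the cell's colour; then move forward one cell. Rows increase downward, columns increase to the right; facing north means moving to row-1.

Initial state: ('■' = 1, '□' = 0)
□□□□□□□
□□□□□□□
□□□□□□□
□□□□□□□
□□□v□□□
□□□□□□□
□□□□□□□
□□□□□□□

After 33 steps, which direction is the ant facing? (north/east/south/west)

gen 0: □□□□□□□
□□□□□□□
□□□□□□□
□□□□□□□
□□□v□□□
□□□□□□□
□□□□□□□
□□□□□□□
gen 1: □□□□□□□
□□□□□□□
□□□□□□□
□□□□□□□
□□<■□□□
□□□□□□□
□□□□□□□
□□□□□□□
gen 2: □□□□□□□
□□□□□□□
□□□□□□□
□□^□□□□
□□■■□□□
□□□□□□□
□□□□□□□
□□□□□□□
gen 3: □□□□□□□
□□□□□□□
□□□□□□□
□□■>□□□
□□■■□□□
□□□□□□□
□□□□□□□
□□□□□□□
gen 4: □□□□□□□
□□□□□□□
□□□□□□□
□□■■□□□
□□■v□□□
□□□□□□□
□□□□□□□
□□□□□□□
gen 5: □□□□□□□
□□□□□□□
□□□□□□□
□□■■□□□
□□■□>□□
□□□□□□□
□□□□□□□
□□□□□□□
gen 6: □□□□□□□
□□□□□□□
□□□□□□□
□□■■□□□
□□■□■□□
□□□□v□□
□□□□□□□
□□□□□□□
gen 7: □□□□□□□
□□□□□□□
□□□□□□□
□□■■□□□
□□■□■□□
□□□<■□□
□□□□□□□
□□□□□□□
gen 8: □□□□□□□
□□□□□□□
□□□□□□□
□□■■□□□
□□■^■□□
□□□■■□□
□□□□□□□
□□□□□□□
gen 9: □□□□□□□
□□□□□□□
□□□□□□□
□□■■□□□
□□■■>□□
□□□■■□□
□□□□□□□
□□□□□□□
gen 10: □□□□□□□
□□□□□□□
□□□□□□□
□□■■^□□
□□■■□□□
□□□■■□□
□□□□□□□
□□□□□□□
gen 11: □□□□□□□
□□□□□□□
□□□□□□□
□□■■■>□
□□■■□□□
□□□■■□□
□□□□□□□
□□□□□□□
gen 12: □□□□□□□
□□□□□□□
□□□□□□□
□□■■■■□
□□■■□v□
□□□■■□□
□□□□□□□
□□□□□□□
gen 13: □□□□□□□
□□□□□□□
□□□□□□□
□□■■■■□
□□■■<■□
□□□■■□□
□□□□□□□
□□□□□□□
gen 14: □□□□□□□
□□□□□□□
□□□□□□□
□□■■^■□
□□■■■■□
□□□■■□□
□□□□□□□
□□□□□□□
gen 15: □□□□□□□
□□□□□□□
□□□□□□□
□□■<□■□
□□■■■■□
□□□■■□□
□□□□□□□
□□□□□□□
gen 16: □□□□□□□
□□□□□□□
□□□□□□□
□□■□□■□
□□■v■■□
□□□■■□□
□□□□□□□
□□□□□□□
gen 17: □□□□□□□
□□□□□□□
□□□□□□□
□□■□□■□
□□■□>■□
□□□■■□□
□□□□□□□
□□□□□□□
gen 18: □□□□□□□
□□□□□□□
□□□□□□□
□□■□^■□
□□■□□■□
□□□■■□□
□□□□□□□
□□□□□□□
gen 19: □□□□□□□
□□□□□□□
□□□□□□□
□□■□■>□
□□■□□■□
□□□■■□□
□□□□□□□
□□□□□□□
gen 20: □□□□□□□
□□□□□□□
□□□□□^□
□□■□■□□
□□■□□■□
□□□■■□□
□□□□□□□
□□□□□□□
gen 21: □□□□□□□
□□□□□□□
□□□□□■>
□□■□■□□
□□■□□■□
□□□■■□□
□□□□□□□
□□□□□□□
gen 22: □□□□□□□
□□□□□□□
□□□□□■■
□□■□■□v
□□■□□■□
□□□■■□□
□□□□□□□
□□□□□□□
gen 23: □□□□□□□
□□□□□□□
□□□□□■■
□□■□■<■
□□■□□■□
□□□■■□□
□□□□□□□
□□□□□□□
gen 24: □□□□□□□
□□□□□□□
□□□□□^■
□□■□■■■
□□■□□■□
□□□■■□□
□□□□□□□
□□□□□□□
gen 25: □□□□□□□
□□□□□□□
□□□□<□■
□□■□■■■
□□■□□■□
□□□■■□□
□□□□□□□
□□□□□□□
gen 26: □□□□□□□
□□□□^□□
□□□□■□■
□□■□■■■
□□■□□■□
□□□■■□□
□□□□□□□
□□□□□□□
gen 27: □□□□□□□
□□□□■>□
□□□□■□■
□□■□■■■
□□■□□■□
□□□■■□□
□□□□□□□
□□□□□□□
gen 28: □□□□□□□
□□□□■■□
□□□□■v■
□□■□■■■
□□■□□■□
□□□■■□□
□□□□□□□
□□□□□□□
gen 29: □□□□□□□
□□□□■■□
□□□□<■■
□□■□■■■
□□■□□■□
□□□■■□□
□□□□□□□
□□□□□□□
gen 30: □□□□□□□
□□□□■■□
□□□□□■■
□□■□v■■
□□■□□■□
□□□■■□□
□□□□□□□
□□□□□□□
gen 31: □□□□□□□
□□□□■■□
□□□□□■■
□□■□□>■
□□■□□■□
□□□■■□□
□□□□□□□
□□□□□□□
gen 32: □□□□□□□
□□□□■■□
□□□□□^■
□□■□□□■
□□■□□■□
□□□■■□□
□□□□□□□
□□□□□□□
gen 33: □□□□□□□
□□□□■■□
□□□□<□■
□□■□□□■
□□■□□■□
□□□■■□□
□□□□□□□
□□□□□□□

west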